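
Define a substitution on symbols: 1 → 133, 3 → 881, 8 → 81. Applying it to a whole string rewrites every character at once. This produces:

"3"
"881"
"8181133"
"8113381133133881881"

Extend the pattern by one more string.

Rewriting the 19 symbols of 8113381133133881881 one by one yields 81 133 133 881 881 81 133 133 881 881 133 881 881 81 81 133 81 81 133; concatenated:

811331338818818113313388188113388188181811338181133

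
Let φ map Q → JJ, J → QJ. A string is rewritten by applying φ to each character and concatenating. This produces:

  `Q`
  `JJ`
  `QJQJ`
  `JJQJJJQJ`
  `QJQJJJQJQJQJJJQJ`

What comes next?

φ(QJQJJJQJQJQJJJQJ) expands symbol-by-symbol to JJ QJ JJ QJ QJ QJ JJ QJ JJ QJ JJ QJ QJ QJ JJ QJ; joining the 16 pieces gives the next term.

JJQJJJQJQJQJJJQJJJQJJJQJQJQJJJQJ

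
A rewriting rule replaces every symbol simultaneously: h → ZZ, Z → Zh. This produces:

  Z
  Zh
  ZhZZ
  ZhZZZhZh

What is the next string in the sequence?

ZhZZZhZhZhZZZhZZ

Expanding ZhZZZhZh: Z→Zh, h→ZZ, Z→Zh, Z→Zh, Z→Zh, h→ZZ, Z→Zh, h→ZZ. Concatenated: Zh ZZ Zh Zh Zh ZZ Zh ZZ.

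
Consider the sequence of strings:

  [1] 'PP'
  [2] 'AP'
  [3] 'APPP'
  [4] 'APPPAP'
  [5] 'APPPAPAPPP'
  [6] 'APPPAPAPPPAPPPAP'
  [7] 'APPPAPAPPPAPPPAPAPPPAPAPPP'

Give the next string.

APPPAPAPPPAPPPAPAPPPAPAPPPAPPPAPAPPPAPPPAP

This is a Fibonacci-style word recurrence s(k) = s(k−1)·s(k−2): e.g. AP·PP = APPP.
Continuing: APPPAPAPPPAPPPAPAPPPAPAPPP · APPPAPAPPPAPPPAP gives term 8.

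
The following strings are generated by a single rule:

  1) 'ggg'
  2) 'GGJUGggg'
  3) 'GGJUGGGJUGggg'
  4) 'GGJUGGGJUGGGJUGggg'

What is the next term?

Every step adds GGJUG at the front: s(k+1) = GGJUG·s(k).
Applying this once more to GGJUGGGJUGGGJUGggg:

GGJUGGGJUGGGJUGGGJUGggg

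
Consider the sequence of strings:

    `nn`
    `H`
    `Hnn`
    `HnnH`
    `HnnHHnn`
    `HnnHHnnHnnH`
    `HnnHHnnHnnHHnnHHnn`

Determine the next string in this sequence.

From term 3 onward, concatenate the last term with the second-to-last: H·nn = Hnn, Hnn·H = HnnH, …
The next term joins HnnHHnnHnnHHnnHHnn and HnnHHnnHnnH.

HnnHHnnHnnHHnnHHnnHnnHHnnHnnH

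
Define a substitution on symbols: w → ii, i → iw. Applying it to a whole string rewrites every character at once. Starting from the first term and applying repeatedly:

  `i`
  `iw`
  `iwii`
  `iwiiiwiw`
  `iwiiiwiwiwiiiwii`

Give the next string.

Applying the rule to each of the 16 symbols of iwiiiwiwiwiiiwii gives the pieces iw ii iw iw iw ii iw ii iw ii iw iw iw ii iw iw, which concatenate to the answer.

iwiiiwiwiwiiiwiiiwiiiwiwiwiiiwiw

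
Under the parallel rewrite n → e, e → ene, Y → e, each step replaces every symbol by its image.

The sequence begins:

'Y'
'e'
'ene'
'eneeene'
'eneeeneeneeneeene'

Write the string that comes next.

φ(eneeeneeneeneeene) expands symbol-by-symbol to ene e ene ene ene e ene ene e ene ene e ene ene ene e ene; joining the 17 pieces gives the next term.

eneeeneeneeneeeneeneeeneeneeeneeneeneeene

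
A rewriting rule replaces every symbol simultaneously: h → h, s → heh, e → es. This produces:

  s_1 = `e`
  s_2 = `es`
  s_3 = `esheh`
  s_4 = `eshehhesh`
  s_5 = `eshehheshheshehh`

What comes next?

Replace each of the 16 characters of eshehheshheshehh in place — es heh h es h h es heh h h es heh h es h h — and concatenate.

eshehheshheshehhheshehheshh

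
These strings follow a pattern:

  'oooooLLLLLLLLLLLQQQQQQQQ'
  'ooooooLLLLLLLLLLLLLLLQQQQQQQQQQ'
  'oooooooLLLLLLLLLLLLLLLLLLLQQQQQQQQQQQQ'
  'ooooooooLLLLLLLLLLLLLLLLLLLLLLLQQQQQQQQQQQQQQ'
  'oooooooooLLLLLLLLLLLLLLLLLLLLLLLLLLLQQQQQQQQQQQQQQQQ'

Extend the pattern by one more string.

ooooooooooLLLLLLLLLLLLLLLLLLLLLLLLLLLLLLLQQQQQQQQQQQQQQQQQQ

Reading off run lengths: o runs 5, 6, 7, 8, 9; L runs 11, 15, 19, 23, 27; Q runs 8, 10, 12, 14, 16 — each is linear in n, where the shown terms are n = 3, 4, 5, 6, 7.
For the next term, n = 8, so the run lengths are 10, 31, 18.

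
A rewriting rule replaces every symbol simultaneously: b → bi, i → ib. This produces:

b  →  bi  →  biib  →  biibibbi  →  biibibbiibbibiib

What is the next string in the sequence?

Applying the rule to each of the 16 symbols of biibibbiibbibiib gives the pieces bi ib ib bi ib bi bi ib ib bi bi ib bi ib ib bi, which concatenate to the answer.

biibibbiibbibiibibbibiibbiibibbi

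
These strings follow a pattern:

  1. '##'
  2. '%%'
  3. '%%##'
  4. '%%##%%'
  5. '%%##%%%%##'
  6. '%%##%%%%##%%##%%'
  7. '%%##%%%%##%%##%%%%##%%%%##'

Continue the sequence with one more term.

%%##%%%%##%%##%%%%##%%%%##%%##%%%%##%%##%%

From term 3 onward, concatenate the last term with the second-to-last: %%·## = %%##, %%##·%% = %%##%%, …
The next term joins %%##%%%%##%%##%%%%##%%%%## and %%##%%%%##%%##%%.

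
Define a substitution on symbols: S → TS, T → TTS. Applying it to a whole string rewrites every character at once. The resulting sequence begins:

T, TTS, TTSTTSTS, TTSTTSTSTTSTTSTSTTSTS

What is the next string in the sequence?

Rewriting the 21 symbols of TTSTTSTSTTSTTSTSTTSTS one by one yields TTS TTS TS TTS TTS TS TTS TS TTS TTS TS TTS TTS TS TTS TS TTS TTS TS TTS TS; concatenated:

TTSTTSTSTTSTTSTSTTSTSTTSTTSTSTTSTTSTSTTSTSTTSTTSTSTTSTS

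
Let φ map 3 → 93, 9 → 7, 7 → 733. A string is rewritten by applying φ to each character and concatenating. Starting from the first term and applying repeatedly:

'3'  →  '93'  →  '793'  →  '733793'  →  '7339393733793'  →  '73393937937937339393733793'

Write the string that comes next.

733939379379373379373379373393937937937339393733793

φ(73393937937937339393733793) expands symbol-by-symbol to 733 93 93 7 93 7 93 733 7 93 733 7 93 733 93 93 7 93 7 93 733 93 93 733 7 93; joining the 26 pieces gives the next term.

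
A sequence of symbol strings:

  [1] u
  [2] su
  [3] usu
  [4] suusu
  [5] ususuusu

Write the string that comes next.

suusuususuusu

Each term (from the third on) is the two preceding terms concatenated in order: term 3 = u·su = usu.
The next term joins suusu and ususuusu.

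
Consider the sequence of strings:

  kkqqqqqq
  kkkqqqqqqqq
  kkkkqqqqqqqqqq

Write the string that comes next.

kkkkkqqqqqqqqqqqq

The n-th term is n-1 k's then 2n q's, where the shown terms are n = 3, 4, 5.
At n = 6 the blocks have lengths 5, 12.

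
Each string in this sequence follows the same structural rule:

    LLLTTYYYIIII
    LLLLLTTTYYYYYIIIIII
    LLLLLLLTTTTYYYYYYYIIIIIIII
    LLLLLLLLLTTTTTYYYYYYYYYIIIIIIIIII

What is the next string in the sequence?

LLLLLLLLLLLTTTTTTYYYYYYYYYYYIIIIIIIIIIII

The n-th term is 2n-1 L's then n T's then 2n-1 Y's then 2n I's, where the shown terms are n = 2, 3, 4, 5.
Setting n = 6 gives 11, 6, 11, 12 characters in each block.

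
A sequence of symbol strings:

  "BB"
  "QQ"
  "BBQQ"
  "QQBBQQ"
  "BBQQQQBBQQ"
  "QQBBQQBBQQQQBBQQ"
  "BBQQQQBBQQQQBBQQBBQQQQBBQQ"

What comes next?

QQBBQQBBQQQQBBQQBBQQQQBBQQQQBBQQBBQQQQBBQQ

Each term (from the third on) is the two preceding terms concatenated in order: term 3 = BB·QQ = BBQQ.
Continuing: QQBBQQBBQQQQBBQQ · BBQQQQBBQQQQBBQQBBQQQQBBQQ gives term 8.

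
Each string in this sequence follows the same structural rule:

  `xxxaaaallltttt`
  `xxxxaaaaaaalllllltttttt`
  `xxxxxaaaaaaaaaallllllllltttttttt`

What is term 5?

xxxxxxxaaaaaaaaaaaaaaaallllllllllllllltttttttttttt

Term n consists of n+2 x's, followed by 3n+1 a's, followed by 3n l's, followed by 2n+2 t's (n = 1, 2, …).
For term 5, n = 5, so the run lengths are 7, 16, 15, 12.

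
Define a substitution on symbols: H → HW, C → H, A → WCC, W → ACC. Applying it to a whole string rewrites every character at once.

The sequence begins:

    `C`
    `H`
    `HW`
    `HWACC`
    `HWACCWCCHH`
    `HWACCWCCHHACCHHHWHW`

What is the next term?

Replace each of the 19 characters of HWACCWCCHHACCHHHWHW in place — HW ACC WCC H H ACC H H HW HW WCC H H HW HW HW ACC HW ACC — and concatenate.

HWACCWCCHHACCHHHWHWWCCHHHWHWHWACCHWACC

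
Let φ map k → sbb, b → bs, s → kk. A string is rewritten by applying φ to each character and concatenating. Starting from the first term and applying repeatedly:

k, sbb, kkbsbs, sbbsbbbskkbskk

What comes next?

Replace each of the 14 characters of sbbsbbbskkbskk in place — kk bs bs kk bs bs bs kk sbb sbb bs kk sbb sbb — and concatenate.

kkbsbskkbsbsbskksbbsbbbskksbbsbb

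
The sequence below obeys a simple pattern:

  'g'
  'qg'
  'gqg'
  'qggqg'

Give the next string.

From term 3 onward, concatenate the second-to-last term with the last: g·qg = gqg, qg·gqg = qggqg, …
Continuing: gqg · qggqg gives term 5.

gqgqggqg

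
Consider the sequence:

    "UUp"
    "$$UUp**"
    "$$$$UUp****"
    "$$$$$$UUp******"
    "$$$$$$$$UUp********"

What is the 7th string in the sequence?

Every step adds $$ to the front and ** to the end of the previous string.
From $$$$$$$$UUp********, 2 further steps: $$$$$$$$UUp******** → $$$$$$$$$$UUp********** → (answer).

$$$$$$$$$$$$UUp************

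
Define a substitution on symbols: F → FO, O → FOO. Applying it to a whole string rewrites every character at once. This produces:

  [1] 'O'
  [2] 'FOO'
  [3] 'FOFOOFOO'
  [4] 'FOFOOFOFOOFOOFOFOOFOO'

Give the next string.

FOFOOFOFOOFOOFOFOOFOFOOFOOFOFOOFOOFOFOOFOFOOFOOFOFOOFOO

Applying the rule to each of the 21 symbols of FOFOOFOFOOFOOFOFOOFOO gives the pieces FO FOO FO FOO FOO FO FOO FO FOO FOO FO FOO FOO FO FOO FO FOO FOO FO FOO FOO, which concatenate to the answer.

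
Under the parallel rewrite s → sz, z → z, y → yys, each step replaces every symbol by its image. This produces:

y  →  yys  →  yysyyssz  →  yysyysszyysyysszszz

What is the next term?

Replace each of the 19 characters of yysyysszyysyysszszz in place — yys yys sz yys yys sz sz z yys yys sz yys yys sz sz z sz z z — and concatenate.

yysyysszyysyysszszzyysyysszyysyysszszzszzz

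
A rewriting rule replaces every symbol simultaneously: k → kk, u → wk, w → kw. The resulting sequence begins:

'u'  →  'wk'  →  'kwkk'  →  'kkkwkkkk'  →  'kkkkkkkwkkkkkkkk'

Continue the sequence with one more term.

Rewriting the 16 symbols of kkkkkkkwkkkkkkkk one by one yields kk kk kk kk kk kk kk kw kk kk kk kk kk kk kk kk; concatenated:

kkkkkkkkkkkkkkkwkkkkkkkkkkkkkkkk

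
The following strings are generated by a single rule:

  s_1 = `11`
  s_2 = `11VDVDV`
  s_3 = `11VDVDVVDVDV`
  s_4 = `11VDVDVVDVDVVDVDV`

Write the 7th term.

11VDVDVVDVDVVDVDVVDVDVVDVDVVDVDV

The strings grow by a fixed suffix VDVDV each time.
From 11VDVDVVDVDVVDVDV, 3 further steps: 11VDVDVVDVDVVDVDV → 11VDVDVVDVDVVDVDVVDVDV → 11VDVDVVDVDVVDVDVVDVDVVDVDV → (answer).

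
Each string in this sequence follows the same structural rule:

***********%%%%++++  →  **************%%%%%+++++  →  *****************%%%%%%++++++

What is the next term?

********************%%%%%%%+++++++

The n-th term is 3n+2 *'s then n+1 %'s then n+1 +'s, where the shown terms are n = 3, 4, 5.
At n = 6 the blocks have lengths 20, 7, 7.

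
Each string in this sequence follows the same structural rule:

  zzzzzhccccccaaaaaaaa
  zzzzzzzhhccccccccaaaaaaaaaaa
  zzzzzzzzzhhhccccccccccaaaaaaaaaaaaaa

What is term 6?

The n-th term is 2n+1 z's then n-1 h's then 2n+2 c's then 3n+2 a's, where the shown terms are n = 2, 3, 4.
For term 6, n = 7, so the run lengths are 15, 6, 16, 23.

zzzzzzzzzzzzzzzhhhhhhccccccccccccccccaaaaaaaaaaaaaaaaaaaaaaa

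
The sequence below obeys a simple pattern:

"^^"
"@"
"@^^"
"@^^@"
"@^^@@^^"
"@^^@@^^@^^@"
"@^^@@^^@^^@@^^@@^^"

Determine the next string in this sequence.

From term 3 onward, concatenate the last term with the second-to-last: @·^^ = @^^, @^^·@ = @^^@, …
The next term joins @^^@@^^@^^@@^^@@^^ and @^^@@^^@^^@.

@^^@@^^@^^@@^^@@^^@^^@@^^@^^@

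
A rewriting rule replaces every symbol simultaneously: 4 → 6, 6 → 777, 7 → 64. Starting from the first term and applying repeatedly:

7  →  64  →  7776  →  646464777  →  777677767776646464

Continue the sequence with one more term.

φ(777677767776646464) expands symbol-by-symbol to 64 64 64 777 64 64 64 777 64 64 64 777 777 6 777 6 777 6; joining the 18 pieces gives the next term.

646464777646464777646464777777677767776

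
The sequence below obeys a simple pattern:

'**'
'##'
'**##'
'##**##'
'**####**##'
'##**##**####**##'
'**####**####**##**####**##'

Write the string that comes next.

##**##**####**##**####**####**##**####**##

This is a Fibonacci-style word recurrence s(k) = s(k−2)·s(k−1): e.g. **·## = **##.
So term 8 is ##**##**####**##·**####**####**##**####**##.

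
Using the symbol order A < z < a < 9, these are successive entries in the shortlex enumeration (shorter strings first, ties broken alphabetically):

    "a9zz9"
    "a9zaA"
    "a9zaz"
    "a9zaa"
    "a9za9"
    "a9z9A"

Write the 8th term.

a9z9a

Advancing 2 positions from a9z9A through a9z9A → a9z9z reaches term 8.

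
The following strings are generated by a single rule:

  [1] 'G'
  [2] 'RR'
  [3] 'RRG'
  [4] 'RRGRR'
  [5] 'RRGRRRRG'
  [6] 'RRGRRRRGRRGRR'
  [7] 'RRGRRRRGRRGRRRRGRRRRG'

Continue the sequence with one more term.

Each term (from the third on) is the previous term followed by the one before it: term 3 = RR·G = RRG.
So term 8 is RRGRRRRGRRGRRRRGRRRRG·RRGRRRRGRRGRR.

RRGRRRRGRRGRRRRGRRRRGRRGRRRRGRRGRR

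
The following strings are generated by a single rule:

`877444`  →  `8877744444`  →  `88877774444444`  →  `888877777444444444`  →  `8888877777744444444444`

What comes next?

The n-th term is n-1 8's then n 7's then 2n-1 4's, where the shown terms are n = 2, 3, 4, 5, 6.
For the next term, n = 7, so the run lengths are 6, 7, 13.

88888877777774444444444444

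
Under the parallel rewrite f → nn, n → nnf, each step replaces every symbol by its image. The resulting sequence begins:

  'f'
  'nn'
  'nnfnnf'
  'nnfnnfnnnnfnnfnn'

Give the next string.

nnfnnfnnnnfnnfnnnnfnnfnnfnnfnnnnfnnfnnnnfnnf

Applying the rule to each of the 16 symbols of nnfnnfnnnnfnnfnn gives the pieces nnf nnf nn nnf nnf nn nnf nnf nnf nnf nn nnf nnf nn nnf nnf, which concatenate to the answer.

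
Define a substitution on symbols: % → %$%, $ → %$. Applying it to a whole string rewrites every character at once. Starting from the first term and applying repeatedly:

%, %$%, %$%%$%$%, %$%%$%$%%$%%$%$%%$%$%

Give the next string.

%$%%$%$%%$%%$%$%%$%$%%$%%$%$%%$%%$%$%%$%$%%$%%$%$%%$%$%

Replace each of the 21 characters of %$%%$%$%%$%%$%$%%$%$% in place — %$% %$ %$% %$% %$ %$% %$ %$% %$% %$ %$% %$% %$ %$% %$ %$% %$% %$ %$% %$ %$% — and concatenate.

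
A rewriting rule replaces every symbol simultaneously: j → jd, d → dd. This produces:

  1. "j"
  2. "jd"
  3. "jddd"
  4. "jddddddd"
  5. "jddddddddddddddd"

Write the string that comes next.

jddddddddddddddddddddddddddddddd

φ(jddddddddddddddd) expands symbol-by-symbol to jd dd dd dd dd dd dd dd dd dd dd dd dd dd dd dd; joining the 16 pieces gives the next term.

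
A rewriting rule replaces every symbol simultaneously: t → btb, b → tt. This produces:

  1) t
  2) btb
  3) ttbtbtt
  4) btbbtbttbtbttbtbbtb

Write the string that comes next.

Rewriting the 19 symbols of btbbtbttbtbttbtbbtb one by one yields tt btb tt tt btb tt btb btb tt btb tt btb btb tt btb tt tt btb tt; concatenated:

ttbtbttttbtbttbtbbtbttbtbttbtbbtbttbtbttttbtbtt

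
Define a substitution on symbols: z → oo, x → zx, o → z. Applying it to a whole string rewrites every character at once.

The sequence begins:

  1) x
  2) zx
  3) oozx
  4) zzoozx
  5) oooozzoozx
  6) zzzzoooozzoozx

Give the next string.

Applying the rule to each of the 14 symbols of zzzzoooozzoozx gives the pieces oo oo oo oo z z z z oo oo z z oo zx, which concatenate to the answer.

oooooooozzzzoooozzoozx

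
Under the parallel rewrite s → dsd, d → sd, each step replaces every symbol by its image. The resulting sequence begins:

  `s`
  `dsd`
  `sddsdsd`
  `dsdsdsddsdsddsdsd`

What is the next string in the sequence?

sddsdsddsdsddsdsdsddsdsddsdsdsddsdsddsdsd

Applying the rule to each of the 17 symbols of dsdsdsddsdsddsdsd gives the pieces sd dsd sd dsd sd dsd sd sd dsd sd dsd sd sd dsd sd dsd sd, which concatenate to the answer.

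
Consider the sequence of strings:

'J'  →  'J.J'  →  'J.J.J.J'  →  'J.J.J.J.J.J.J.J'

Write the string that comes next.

J.J.J.J.J.J.J.J.J.J.J.J.J.J.J.J

Each string is two copies of the previous one joined by '.'.
One more doubling of J.J.J.J.J.J.J.J gives the answer.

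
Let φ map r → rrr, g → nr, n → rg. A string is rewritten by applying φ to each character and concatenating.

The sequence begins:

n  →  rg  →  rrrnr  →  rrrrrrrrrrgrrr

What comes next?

rrrrrrrrrrrrrrrrrrrrrrrrrrrrrrnrrrrrrrrrr

Applying the rule to each of the 14 symbols of rrrrrrrrrrgrrr gives the pieces rrr rrr rrr rrr rrr rrr rrr rrr rrr rrr nr rrr rrr rrr, which concatenate to the answer.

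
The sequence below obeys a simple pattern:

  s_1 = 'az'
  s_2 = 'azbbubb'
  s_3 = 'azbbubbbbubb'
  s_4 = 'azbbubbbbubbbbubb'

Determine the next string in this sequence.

azbbubbbbubbbbubbbbubb

Each term is the previous one with bbubb appended.
So the next term is azbbubbbbubbbbubb·bbubb.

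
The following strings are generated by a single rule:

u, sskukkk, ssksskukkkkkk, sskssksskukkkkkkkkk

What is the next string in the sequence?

s(k+1) = ssk·s(k)·kkk, so each term gains ssk as a prefix and kkk as a suffix.
One more step from sskssksskukkkkkkkkk gives the answer.

ssksskssksskukkkkkkkkkkkk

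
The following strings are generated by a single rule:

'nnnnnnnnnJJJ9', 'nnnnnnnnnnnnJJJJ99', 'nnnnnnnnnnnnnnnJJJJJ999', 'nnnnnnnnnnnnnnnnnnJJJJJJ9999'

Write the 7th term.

The n-th term is 3n n's then n J's then n-2 9's, where the shown terms are n = 3, 4, 5, 6.
Setting n = 9 gives 27, 9, 7 characters in each block.

nnnnnnnnnnnnnnnnnnnnnnnnnnnJJJJJJJJJ9999999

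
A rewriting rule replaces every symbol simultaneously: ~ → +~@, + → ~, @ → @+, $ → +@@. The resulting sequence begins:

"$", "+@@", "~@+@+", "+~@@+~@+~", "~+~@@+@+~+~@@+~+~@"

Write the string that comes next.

+~@~+~@@+@+~@+~+~@~+~@@+@+~+~@~+~@@+

φ(~+~@@+@+~+~@@+~+~@) expands symbol-by-symbol to +~@ ~ +~@ @+ @+ ~ @+ ~ +~@ ~ +~@ @+ @+ ~ +~@ ~ +~@ @+; joining the 18 pieces gives the next term.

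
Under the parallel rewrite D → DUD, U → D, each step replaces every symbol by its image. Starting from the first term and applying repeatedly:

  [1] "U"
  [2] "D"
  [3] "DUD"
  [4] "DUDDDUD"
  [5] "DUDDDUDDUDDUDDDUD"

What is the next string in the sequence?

Applying the rule to each of the 17 symbols of DUDDDUDDUDDUDDDUD gives the pieces DUD D DUD DUD DUD D DUD DUD D DUD DUD D DUD DUD DUD D DUD, which concatenate to the answer.

DUDDDUDDUDDUDDDUDDUDDDUDDUDDDUDDUDDUDDDUD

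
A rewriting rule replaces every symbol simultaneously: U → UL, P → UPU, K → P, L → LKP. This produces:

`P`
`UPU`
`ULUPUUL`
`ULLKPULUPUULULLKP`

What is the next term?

Rewriting the 17 symbols of ULLKPULUPUULULLKP one by one yields UL LKP LKP P UPU UL LKP UL UPU UL UL LKP UL LKP LKP P UPU; concatenated:

ULLKPLKPPUPUULLKPULUPUULULLKPULLKPLKPPUPU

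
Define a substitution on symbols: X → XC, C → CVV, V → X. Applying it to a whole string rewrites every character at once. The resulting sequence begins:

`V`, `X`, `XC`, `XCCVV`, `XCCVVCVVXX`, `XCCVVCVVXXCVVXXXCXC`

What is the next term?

Replace each of the 19 characters of XCCVVCVVXXCVVXXXCXC in place — XC CVV CVV X X CVV X X XC XC CVV X X XC XC XC CVV XC CVV — and concatenate.

XCCVVCVVXXCVVXXXCXCCVVXXXCXCXCCVVXCCVV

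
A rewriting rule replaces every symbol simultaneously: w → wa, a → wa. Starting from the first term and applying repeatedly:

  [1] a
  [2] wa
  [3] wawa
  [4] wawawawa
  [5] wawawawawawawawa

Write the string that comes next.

Replace each of the 16 characters of wawawawawawawawa in place — wa wa wa wa wa wa wa wa wa wa wa wa wa wa wa wa — and concatenate.

wawawawawawawawawawawawawawawawa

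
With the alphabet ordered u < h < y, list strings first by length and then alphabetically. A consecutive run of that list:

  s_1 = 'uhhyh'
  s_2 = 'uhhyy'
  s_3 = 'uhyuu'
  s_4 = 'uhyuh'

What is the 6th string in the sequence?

Continuing the enumeration 2 steps past uhyuh: uhyuh → uhyuy → (answer).

uhyhu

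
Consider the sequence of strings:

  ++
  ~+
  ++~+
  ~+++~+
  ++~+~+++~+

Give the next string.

This is a Fibonacci-style word recurrence s(k) = s(k−2)·s(k−1): e.g. ++·~+ = ++~+.
The next term joins ~+++~+ and ++~+~+++~+.

~+++~+++~+~+++~+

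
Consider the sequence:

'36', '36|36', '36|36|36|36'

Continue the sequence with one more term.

Every step duplicates the string with '|' between the halves.
One more doubling of 36|36|36|36 gives the answer.

36|36|36|36|36|36|36|36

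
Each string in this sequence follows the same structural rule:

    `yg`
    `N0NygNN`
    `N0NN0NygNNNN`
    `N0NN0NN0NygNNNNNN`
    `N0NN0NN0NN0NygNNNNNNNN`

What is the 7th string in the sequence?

s(k+1) = N0N·s(k)·NN, so each term gains N0N as a prefix and NN as a suffix.
From N0NN0NN0NN0NygNNNNNNNN, 2 further steps: N0NN0NN0NN0NygNNNNNNNN → N0NN0NN0NN0NN0NygNNNNNNNNNN → (answer).

N0NN0NN0NN0NN0NN0NygNNNNNNNNNNNN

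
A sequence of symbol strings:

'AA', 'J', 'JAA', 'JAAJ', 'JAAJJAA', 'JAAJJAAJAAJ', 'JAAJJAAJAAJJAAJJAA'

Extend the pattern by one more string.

Each term (from the third on) is the previous term followed by the one before it: term 3 = J·AA = JAA.
The next term joins JAAJJAAJAAJJAAJJAA and JAAJJAAJAAJ.

JAAJJAAJAAJJAAJJAAJAAJJAAJAAJ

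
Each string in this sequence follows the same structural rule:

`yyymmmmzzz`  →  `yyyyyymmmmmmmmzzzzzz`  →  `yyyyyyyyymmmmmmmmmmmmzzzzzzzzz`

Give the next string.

The n-th term is 3n y's then 4n m's then 3n z's (n = 1, 2, …).
At n = 4 the blocks have lengths 12, 16, 12.

yyyyyyyyyyyymmmmmmmmmmmmmmmmzzzzzzzzzzzz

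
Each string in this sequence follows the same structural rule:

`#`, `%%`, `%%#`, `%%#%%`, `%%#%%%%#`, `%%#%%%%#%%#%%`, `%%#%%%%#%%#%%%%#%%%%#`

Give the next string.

This is a Fibonacci-style word recurrence s(k) = s(k−1)·s(k−2): e.g. %%·# = %%#.
So term 8 is %%#%%%%#%%#%%%%#%%%%#·%%#%%%%#%%#%%.

%%#%%%%#%%#%%%%#%%%%#%%#%%%%#%%#%%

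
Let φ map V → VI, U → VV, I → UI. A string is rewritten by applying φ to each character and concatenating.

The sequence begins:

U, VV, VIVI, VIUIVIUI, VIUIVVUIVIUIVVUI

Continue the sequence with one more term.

φ(VIUIVVUIVIUIVVUI) expands symbol-by-symbol to VI UI VV UI VI VI VV UI VI UI VV UI VI VI VV UI; joining the 16 pieces gives the next term.

VIUIVVUIVIVIVVUIVIUIVVUIVIVIVVUI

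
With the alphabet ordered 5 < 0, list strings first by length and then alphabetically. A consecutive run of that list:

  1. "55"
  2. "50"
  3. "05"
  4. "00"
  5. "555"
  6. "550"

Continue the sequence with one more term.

Treat 550 as a base-2 numeral over the given alphabet and add one, carrying through any trailing 0's.

505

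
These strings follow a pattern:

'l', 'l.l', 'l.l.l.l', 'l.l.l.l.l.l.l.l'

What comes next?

s(k+1) = s(k)·.·s(k) — each term doubles the last with '.' between the halves.
So the next term is two copies of l.l.l.l.l.l.l.l with '.' between the halves.

l.l.l.l.l.l.l.l.l.l.l.l.l.l.l.l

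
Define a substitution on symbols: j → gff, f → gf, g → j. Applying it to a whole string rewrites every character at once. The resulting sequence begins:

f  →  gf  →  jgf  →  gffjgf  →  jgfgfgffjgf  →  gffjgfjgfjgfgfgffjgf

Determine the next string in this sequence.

φ(gffjgfjgfjgfgfgffjgf) expands symbol-by-symbol to j gf gf gff j gf gff j gf gff j gf j gf j gf gf gff j gf; joining the 20 pieces gives the next term.

jgfgfgffjgfgffjgfgffjgfjgfjgfgfgffjgf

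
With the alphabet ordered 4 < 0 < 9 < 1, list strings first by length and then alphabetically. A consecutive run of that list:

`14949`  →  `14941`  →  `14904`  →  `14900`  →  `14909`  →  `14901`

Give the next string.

14994

Find the rightmost character of 14901 below 1, bump it to the next letter, and reset everything to its right to 4.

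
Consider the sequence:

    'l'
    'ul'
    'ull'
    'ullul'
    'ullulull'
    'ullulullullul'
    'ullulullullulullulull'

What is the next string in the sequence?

This is a Fibonacci-style word recurrence s(k) = s(k−1)·s(k−2): e.g. ul·l = ull.
So term 8 is ullulullullulullulull·ullulullullul.

ullulullullulullulullullulullullul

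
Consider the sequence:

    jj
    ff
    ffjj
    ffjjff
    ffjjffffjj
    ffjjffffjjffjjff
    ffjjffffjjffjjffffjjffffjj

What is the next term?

ffjjffffjjffjjffffjjffffjjffjjffffjjffjjff

Each term (from the third on) is the previous term followed by the one before it: term 3 = ff·jj = ffjj.
The next term joins ffjjffffjjffjjffffjjffffjj and ffjjffffjjffjjff.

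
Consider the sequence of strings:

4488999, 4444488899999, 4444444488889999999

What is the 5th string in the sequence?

4444444444444488888899999999999

Term n consists of 3n-1 4's, followed by n+1 8's, followed by 2n+1 9's (n = 1, 2, …).
Setting n = 5 gives 14, 6, 11 characters in each block.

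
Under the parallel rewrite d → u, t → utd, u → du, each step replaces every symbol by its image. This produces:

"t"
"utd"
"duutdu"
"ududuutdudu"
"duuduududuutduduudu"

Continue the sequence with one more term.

ududuududuuduududuutduduududuudu

Applying the rule to each of the 19 symbols of duuduududuutduduudu gives the pieces u du du u du du u du u du du utd u du u du du u du, which concatenate to the answer.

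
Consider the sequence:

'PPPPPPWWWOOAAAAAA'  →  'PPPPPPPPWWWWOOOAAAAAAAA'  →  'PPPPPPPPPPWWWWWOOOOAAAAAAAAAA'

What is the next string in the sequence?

Each string has the form P^{2n} W^{n} O^{n-1} A^{2n}, where the shown terms are n = 3, 4, 5.
For the next term, n = 6, so the run lengths are 12, 6, 5, 12.

PPPPPPPPPPPPWWWWWWOOOOOAAAAAAAAAAAA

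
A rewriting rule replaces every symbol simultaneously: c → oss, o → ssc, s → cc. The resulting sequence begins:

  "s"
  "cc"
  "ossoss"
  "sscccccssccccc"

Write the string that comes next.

ccccossossossossossccccossossossossoss

Replace each of the 14 characters of sscccccssccccc in place — cc cc oss oss oss oss oss cc cc oss oss oss oss oss — and concatenate.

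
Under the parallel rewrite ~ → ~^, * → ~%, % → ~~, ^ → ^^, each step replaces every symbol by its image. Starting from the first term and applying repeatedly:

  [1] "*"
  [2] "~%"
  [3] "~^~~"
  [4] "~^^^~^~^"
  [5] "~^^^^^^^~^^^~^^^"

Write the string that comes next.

φ(~^^^^^^^~^^^~^^^) expands symbol-by-symbol to ~^ ^^ ^^ ^^ ^^ ^^ ^^ ^^ ~^ ^^ ^^ ^^ ~^ ^^ ^^ ^^; joining the 16 pieces gives the next term.

~^^^^^^^^^^^^^^^~^^^^^^^~^^^^^^^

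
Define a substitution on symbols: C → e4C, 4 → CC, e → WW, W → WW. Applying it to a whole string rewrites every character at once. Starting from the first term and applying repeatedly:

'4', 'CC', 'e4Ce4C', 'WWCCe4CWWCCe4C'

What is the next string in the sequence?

Rewriting the 14 symbols of WWCCe4CWWCCe4C one by one yields WW WW e4C e4C WW CC e4C WW WW e4C e4C WW CC e4C; concatenated:

WWWWe4Ce4CWWCCe4CWWWWe4Ce4CWWCCe4C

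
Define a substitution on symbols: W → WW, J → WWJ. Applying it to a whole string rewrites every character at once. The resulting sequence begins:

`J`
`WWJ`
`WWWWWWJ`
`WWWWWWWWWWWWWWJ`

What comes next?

WWWWWWWWWWWWWWWWWWWWWWWWWWWWWWJ

Replace each of the 15 characters of WWWWWWWWWWWWWWJ in place — WW WW WW WW WW WW WW WW WW WW WW WW WW WW WWJ — and concatenate.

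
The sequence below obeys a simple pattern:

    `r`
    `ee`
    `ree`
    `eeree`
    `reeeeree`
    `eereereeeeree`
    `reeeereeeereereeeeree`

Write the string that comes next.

eereereeeereereeeereeeereereeeeree

This is a Fibonacci-style word recurrence s(k) = s(k−2)·s(k−1): e.g. r·ee = ree.
The next term joins eereereeeeree and reeeereeeereereeeeree.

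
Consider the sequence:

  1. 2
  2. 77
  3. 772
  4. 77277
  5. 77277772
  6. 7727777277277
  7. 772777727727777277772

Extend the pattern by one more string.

7727777277277772777727727777277277

Each term (from the third on) is the previous term followed by the one before it: term 3 = 77·2 = 772.
Continuing: 772777727727777277772 · 7727777277277 gives term 8.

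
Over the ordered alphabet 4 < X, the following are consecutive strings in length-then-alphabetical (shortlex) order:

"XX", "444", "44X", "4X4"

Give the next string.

Treat 4X4 as a base-2 numeral over the given alphabet and add one, carrying through any trailing X's.

4XX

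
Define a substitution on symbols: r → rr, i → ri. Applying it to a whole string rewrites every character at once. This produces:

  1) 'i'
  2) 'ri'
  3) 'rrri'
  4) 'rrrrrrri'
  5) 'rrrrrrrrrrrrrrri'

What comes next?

rrrrrrrrrrrrrrrrrrrrrrrrrrrrrrri

Replace each of the 16 characters of rrrrrrrrrrrrrrri in place — rr rr rr rr rr rr rr rr rr rr rr rr rr rr rr ri — and concatenate.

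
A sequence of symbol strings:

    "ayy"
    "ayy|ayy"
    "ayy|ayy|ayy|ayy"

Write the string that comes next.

Every step duplicates the string with '|' between the halves.
One more doubling of ayy|ayy|ayy|ayy gives the answer.

ayy|ayy|ayy|ayy|ayy|ayy|ayy|ayy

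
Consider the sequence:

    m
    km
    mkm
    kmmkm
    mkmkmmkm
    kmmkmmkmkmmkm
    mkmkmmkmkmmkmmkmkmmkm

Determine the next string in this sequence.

kmmkmmkmkmmkmmkmkmmkmkmmkmmkmkmmkm

This is a Fibonacci-style word recurrence s(k) = s(k−2)·s(k−1): e.g. m·km = mkm.
So term 8 is kmmkmmkmkmmkm·mkmkmmkmkmmkmmkmkmmkm.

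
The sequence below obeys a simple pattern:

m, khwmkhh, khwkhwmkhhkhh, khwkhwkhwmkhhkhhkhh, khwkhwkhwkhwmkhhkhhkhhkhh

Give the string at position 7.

Every step adds khw to the front and khh to the end of the previous string.
From khwkhwkhwkhwmkhhkhhkhhkhh, 2 further steps: khwkhwkhwkhwmkhhkhhkhhkhh → khwkhwkhwkhwkhwmkhhkhhkhhkhhkhh → (answer).

khwkhwkhwkhwkhwkhwmkhhkhhkhhkhhkhhkhh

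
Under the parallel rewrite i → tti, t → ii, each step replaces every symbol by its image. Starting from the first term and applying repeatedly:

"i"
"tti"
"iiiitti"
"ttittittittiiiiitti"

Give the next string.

Rewriting the 19 symbols of ttittittittiiiiitti one by one yields ii ii tti ii ii tti ii ii tti ii ii tti tti tti tti tti ii ii tti; concatenated:

iiiittiiiiittiiiiittiiiiittittittittittiiiiitti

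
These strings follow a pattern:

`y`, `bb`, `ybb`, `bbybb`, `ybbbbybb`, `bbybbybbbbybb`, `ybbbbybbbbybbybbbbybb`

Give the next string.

bbybbybbbbybbybbbbybbbbybbybbbbybb

This is a Fibonacci-style word recurrence s(k) = s(k−2)·s(k−1): e.g. y·bb = ybb.
Continuing: bbybbybbbbybb · ybbbbybbbbybbybbbbybb gives term 8.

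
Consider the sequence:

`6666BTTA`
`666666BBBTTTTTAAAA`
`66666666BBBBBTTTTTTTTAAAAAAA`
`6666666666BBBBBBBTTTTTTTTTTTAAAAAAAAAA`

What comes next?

Reading off run lengths: 6 runs 4, 6, 8, 10; B runs 1, 3, 5, 7; T runs 2, 5, 8, 11; A runs 1, 4, 7, 10 — each is linear in n (n = 1, 2, …).
For the next term, n = 5, so the run lengths are 12, 9, 14, 13.

666666666666BBBBBBBBBTTTTTTTTTTTTTTAAAAAAAAAAAAA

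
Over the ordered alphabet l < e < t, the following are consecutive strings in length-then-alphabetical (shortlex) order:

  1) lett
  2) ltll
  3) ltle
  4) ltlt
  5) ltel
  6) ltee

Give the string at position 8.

lttl

Advancing 2 positions from ltee through ltee → ltet reaches term 8.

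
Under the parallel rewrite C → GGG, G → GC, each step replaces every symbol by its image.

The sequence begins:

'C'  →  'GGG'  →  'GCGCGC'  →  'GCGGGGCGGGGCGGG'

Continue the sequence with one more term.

φ(GCGGGGCGGGGCGGG) expands symbol-by-symbol to GC GGG GC GC GC GC GGG GC GC GC GC GGG GC GC GC; joining the 15 pieces gives the next term.

GCGGGGCGCGCGCGGGGCGCGCGCGGGGCGCGC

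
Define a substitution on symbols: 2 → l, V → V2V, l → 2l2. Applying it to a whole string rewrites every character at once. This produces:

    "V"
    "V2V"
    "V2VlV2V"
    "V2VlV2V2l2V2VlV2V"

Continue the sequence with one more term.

Replace each of the 17 characters of V2VlV2V2l2V2VlV2V in place — V2V l V2V 2l2 V2V l V2V l 2l2 l V2V l V2V 2l2 V2V l V2V — and concatenate.

V2VlV2V2l2V2VlV2Vl2l2lV2VlV2V2l2V2VlV2V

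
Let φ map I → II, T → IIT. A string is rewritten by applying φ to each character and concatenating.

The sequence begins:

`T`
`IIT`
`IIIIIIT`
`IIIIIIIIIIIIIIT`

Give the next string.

Applying the rule to each of the 15 symbols of IIIIIIIIIIIIIIT gives the pieces II II II II II II II II II II II II II II IIT, which concatenate to the answer.

IIIIIIIIIIIIIIIIIIIIIIIIIIIIIIT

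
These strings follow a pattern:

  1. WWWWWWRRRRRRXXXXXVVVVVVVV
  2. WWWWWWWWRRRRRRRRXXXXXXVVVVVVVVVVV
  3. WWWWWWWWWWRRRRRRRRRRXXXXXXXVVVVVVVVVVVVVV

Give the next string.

Term n consists of 2n+2 W's, followed by 2n+2 R's, followed by n+3 X's, followed by 3n+2 V's, where the shown terms are n = 2, 3, 4.
Setting n = 5 gives 12, 12, 8, 17 characters in each block.

WWWWWWWWWWWWRRRRRRRRRRRRXXXXXXXXVVVVVVVVVVVVVVVVV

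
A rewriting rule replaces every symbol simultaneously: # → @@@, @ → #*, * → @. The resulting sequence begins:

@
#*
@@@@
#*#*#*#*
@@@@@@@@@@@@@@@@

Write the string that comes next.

Rewriting the 16 symbols of @@@@@@@@@@@@@@@@ one by one yields #* #* #* #* #* #* #* #* #* #* #* #* #* #* #* #*; concatenated:

#*#*#*#*#*#*#*#*#*#*#*#*#*#*#*#*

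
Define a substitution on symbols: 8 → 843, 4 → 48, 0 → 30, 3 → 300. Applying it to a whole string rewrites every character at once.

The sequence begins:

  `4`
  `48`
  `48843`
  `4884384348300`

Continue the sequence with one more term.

φ(4884384348300) expands symbol-by-symbol to 48 843 843 48 300 843 48 300 48 843 300 30 30; joining the 13 pieces gives the next term.

488438434830084348300488433003030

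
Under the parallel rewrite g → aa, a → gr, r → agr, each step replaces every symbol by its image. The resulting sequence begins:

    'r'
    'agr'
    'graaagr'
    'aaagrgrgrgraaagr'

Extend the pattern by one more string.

grgrgraaagraaagraaagraaagrgrgrgraaagr

φ(aaagrgrgrgraaagr) expands symbol-by-symbol to gr gr gr aa agr aa agr aa agr aa agr gr gr gr aa agr; joining the 16 pieces gives the next term.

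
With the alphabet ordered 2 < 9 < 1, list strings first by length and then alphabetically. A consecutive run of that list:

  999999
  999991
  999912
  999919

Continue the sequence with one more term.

999911

Find the rightmost character of 999919 below 1, bump it to the next letter, and reset everything to its right to 2.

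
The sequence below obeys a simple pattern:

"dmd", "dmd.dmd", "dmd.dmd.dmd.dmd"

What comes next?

s(k+1) = s(k)·.·s(k) — each term doubles the last with '.' between the halves.
Doubling dmd.dmd.dmd.dmd with '.' between the halves:

dmd.dmd.dmd.dmd.dmd.dmd.dmd.dmd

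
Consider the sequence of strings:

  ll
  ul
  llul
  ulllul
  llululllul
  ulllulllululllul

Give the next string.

This is a Fibonacci-style word recurrence s(k) = s(k−2)·s(k−1): e.g. ll·ul = llul.
The next term joins llululllul and ulllulllululllul.

llululllululllulllululllul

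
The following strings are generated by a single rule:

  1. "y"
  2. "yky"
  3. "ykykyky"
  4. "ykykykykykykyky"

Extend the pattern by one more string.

Every step duplicates the string with 'k' between the halves.
So the next term is two copies of ykykykykykykyky with 'k' between the halves.

ykykykykykykykykykykykykykykyky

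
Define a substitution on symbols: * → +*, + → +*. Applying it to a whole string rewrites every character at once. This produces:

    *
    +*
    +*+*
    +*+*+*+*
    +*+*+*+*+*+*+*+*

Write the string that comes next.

Rewriting the 16 symbols of +*+*+*+*+*+*+*+* one by one yields +* +* +* +* +* +* +* +* +* +* +* +* +* +* +* +*; concatenated:

+*+*+*+*+*+*+*+*+*+*+*+*+*+*+*+*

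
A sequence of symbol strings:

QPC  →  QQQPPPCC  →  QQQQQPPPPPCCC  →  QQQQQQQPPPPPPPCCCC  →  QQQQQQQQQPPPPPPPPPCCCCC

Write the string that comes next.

QQQQQQQQQQQPPPPPPPPPPPCCCCCC

The n-th term is 2n-1 Q's then 2n-1 P's then n C's (n = 1, 2, …).
For the next term, n = 6, so the run lengths are 11, 11, 6.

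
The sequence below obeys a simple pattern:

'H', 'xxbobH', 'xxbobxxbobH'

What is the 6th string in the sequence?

Each term is the previous one with xxbob prepended.
From xxbobxxbobH, 3 further steps: xxbobxxbobH → xxbobxxbobxxbobH → xxbobxxbobxxbobxxbobH → (answer).

xxbobxxbobxxbobxxbobxxbobH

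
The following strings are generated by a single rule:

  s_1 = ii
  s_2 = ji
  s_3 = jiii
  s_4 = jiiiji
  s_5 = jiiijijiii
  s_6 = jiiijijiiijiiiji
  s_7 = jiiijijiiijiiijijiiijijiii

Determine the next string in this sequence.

This is a Fibonacci-style word recurrence s(k) = s(k−1)·s(k−2): e.g. ji·ii = jiii.
Continuing: jiiijijiiijiiijijiiijijiii · jiiijijiiijiiiji gives term 8.

jiiijijiiijiiijijiiijijiiijiiijijiiijiiiji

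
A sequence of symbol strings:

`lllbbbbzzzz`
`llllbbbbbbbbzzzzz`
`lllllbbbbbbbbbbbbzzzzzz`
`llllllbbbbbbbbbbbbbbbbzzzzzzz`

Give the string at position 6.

llllllllbbbbbbbbbbbbbbbbbbbbbbbbzzzzzzzzz

Each string has the form l^{n+2} b^{4n} z^{n+3} (n = 1, 2, …).
For term 6, n = 6, so the run lengths are 8, 24, 9.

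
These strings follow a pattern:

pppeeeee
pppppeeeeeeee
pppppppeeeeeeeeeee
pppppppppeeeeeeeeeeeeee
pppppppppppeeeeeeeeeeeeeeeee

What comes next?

The n-th term is 2n-1 p's then 3n-1 e's, where the shown terms are n = 2, 3, 4, 5, 6.
At n = 7 the blocks have lengths 13, 20.

pppppppppppppeeeeeeeeeeeeeeeeeeee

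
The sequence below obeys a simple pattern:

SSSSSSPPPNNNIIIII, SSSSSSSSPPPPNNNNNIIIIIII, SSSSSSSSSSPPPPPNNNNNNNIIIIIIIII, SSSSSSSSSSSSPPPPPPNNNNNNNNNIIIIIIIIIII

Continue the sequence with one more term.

SSSSSSSSSSSSSSPPPPPPPNNNNNNNNNNNIIIIIIIIIIIII

Term n consists of 2n+2 S's, followed by n+1 P's, followed by 2n-1 N's, followed by 2n+1 I's, where the shown terms are n = 2, 3, 4, 5.
Setting n = 6 gives 14, 7, 11, 13 characters in each block.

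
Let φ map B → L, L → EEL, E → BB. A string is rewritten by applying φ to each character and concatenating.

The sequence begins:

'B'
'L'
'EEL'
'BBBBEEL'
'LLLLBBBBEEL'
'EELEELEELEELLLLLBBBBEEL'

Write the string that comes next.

Replace each of the 23 characters of EELEELEELEELLLLLBBBBEEL in place — BB BB EEL BB BB EEL BB BB EEL BB BB EEL EEL EEL EEL EEL L L L L BB BB EEL — and concatenate.

BBBBEELBBBBEELBBBBEELBBBBEELEELEELEELEELLLLLBBBBEEL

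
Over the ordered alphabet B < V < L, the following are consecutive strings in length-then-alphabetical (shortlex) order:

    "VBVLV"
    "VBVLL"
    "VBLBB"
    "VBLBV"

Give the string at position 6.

Continuing the enumeration 2 steps past VBLBV: VBLBV → VBLBL → (answer).

VBLVB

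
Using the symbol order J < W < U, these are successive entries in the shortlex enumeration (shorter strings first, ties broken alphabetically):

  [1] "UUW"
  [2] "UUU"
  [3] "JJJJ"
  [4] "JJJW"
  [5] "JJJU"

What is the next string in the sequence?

Treat JJJU as a base-3 numeral over the given alphabet and add one, carrying through any trailing U's.

JJWJ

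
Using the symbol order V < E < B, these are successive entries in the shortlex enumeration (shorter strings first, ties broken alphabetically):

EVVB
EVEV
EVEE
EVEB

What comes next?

The successor of EVEB increments the rightmost position that isn't already B and resets every position after it to V.

EVBV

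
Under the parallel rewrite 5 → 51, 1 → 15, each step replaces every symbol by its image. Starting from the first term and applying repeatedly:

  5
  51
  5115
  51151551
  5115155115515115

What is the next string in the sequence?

51151551155151151551511551151551

Replace each of the 16 characters of 5115155115515115 in place — 51 15 15 51 15 51 51 15 15 51 51 15 51 15 15 51 — and concatenate.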